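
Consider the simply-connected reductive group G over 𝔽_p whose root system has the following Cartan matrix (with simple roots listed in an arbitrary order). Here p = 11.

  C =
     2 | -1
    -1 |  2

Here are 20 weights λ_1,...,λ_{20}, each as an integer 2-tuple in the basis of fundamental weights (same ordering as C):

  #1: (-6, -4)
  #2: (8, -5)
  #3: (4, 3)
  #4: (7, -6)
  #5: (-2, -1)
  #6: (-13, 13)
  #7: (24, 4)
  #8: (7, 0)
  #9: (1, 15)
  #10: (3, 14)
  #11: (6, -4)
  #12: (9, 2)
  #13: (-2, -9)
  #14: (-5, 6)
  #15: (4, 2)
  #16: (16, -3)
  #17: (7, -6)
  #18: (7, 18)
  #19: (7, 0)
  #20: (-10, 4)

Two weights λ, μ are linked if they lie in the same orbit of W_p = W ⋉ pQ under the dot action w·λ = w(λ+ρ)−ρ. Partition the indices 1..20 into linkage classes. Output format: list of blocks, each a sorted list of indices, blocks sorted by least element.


A_2 Cartan matrix, 2 simple roots permuted; ρ=(1,1).

Alcove-folded reps (p=11, 20 weights, presented ϖ-order):

  λ_1 → (3, 5);  λ_2 → (5, 4);  λ_3 → (5, 4);  λ_4 → (3, 5);  λ_5 → (0, 1);  λ_6 → (8, 1);  λ_7 → (5, 3);  λ_8 → (8, 1);  λ_9 → (5, 4);  λ_10 → (4, 3);  λ_11 → (4, 3);  λ_12 → (8, 1);  λ_13 → (8, 1);  λ_14 → (4, 3);  λ_15 → (5, 3);  λ_16 → (5, 4);  λ_17 → (3, 5);  λ_18 → (3, 5);  λ_19 → (8, 1);  λ_20 → (5, 4)

Partition of {1..20} into 6 W_11-dot-orbits:

[[1, 4, 17, 18], [2, 3, 9, 16, 20], [5], [6, 8, 12, 13, 19], [7, 15], [10, 11, 14]]


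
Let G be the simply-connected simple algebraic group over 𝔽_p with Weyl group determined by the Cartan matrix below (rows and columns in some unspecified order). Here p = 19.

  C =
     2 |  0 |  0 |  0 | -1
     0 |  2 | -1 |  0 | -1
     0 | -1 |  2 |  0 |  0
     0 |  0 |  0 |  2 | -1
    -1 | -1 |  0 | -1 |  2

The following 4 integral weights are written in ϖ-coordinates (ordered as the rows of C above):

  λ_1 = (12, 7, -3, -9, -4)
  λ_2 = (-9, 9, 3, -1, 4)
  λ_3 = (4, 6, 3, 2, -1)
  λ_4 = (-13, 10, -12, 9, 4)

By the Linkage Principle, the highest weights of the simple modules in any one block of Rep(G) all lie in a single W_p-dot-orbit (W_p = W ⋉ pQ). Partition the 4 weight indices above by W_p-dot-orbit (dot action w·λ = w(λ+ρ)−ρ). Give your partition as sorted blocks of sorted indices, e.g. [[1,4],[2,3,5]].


C ↔ D_5 under row/col permutation; |W(D_5)| = 1920.

Folding the 4 weights λ_j+ρ into Ā_19 (reps in the given 5-coord order):

    1: (2, 2, 3, 3, 3)
    2: (5, 0, 4, 3, 0)
    3: (5, 0, 4, 3, 0)
    4: (5, 0, 4, 3, 0)

Linkage partition of the 4 weights (2 classes, p=19):

[[1], [2, 3, 4]]


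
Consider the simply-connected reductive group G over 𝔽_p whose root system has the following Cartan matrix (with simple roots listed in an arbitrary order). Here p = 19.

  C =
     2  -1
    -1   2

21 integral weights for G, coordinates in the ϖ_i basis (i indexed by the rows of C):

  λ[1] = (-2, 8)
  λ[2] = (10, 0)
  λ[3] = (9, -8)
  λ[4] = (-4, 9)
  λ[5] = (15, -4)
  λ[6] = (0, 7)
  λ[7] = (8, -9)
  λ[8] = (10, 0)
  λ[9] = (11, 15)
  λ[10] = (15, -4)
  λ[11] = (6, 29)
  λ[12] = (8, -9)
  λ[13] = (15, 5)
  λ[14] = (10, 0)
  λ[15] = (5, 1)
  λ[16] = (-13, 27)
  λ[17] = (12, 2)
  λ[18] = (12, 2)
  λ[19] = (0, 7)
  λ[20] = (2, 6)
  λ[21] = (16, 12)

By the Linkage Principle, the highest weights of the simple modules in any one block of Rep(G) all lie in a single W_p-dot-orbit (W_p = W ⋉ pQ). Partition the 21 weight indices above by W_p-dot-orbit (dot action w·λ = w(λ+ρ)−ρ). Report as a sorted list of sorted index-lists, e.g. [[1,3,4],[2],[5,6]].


Cartan matrix: type A_2 (|W|=6); un-permuting the 2 rows.

Each λ_j+ρ reduced to Ā_19; 2-tuples below use C's row order:

  λ_1+ρ ↦ (1, 8)
  λ_2+ρ ↦ (11, 1)
  λ_3+ρ ↦ (3, 7)
  λ_4+ρ ↦ (3, 7)
  λ_5+ρ ↦ (13, 3)
  λ_6+ρ ↦ (1, 8)
  λ_7+ρ ↦ (1, 8)
  λ_8+ρ ↦ (11, 1)
  λ_9+ρ ↦ (3, 7)
  λ_10+ρ ↦ (13, 3)
  λ_11+ρ ↦ (11, 1)
  λ_12+ρ ↦ (1, 8)
  λ_13+ρ ↦ (13, 3)
  λ_14+ρ ↦ (11, 1)
  λ_15+ρ ↦ (6, 2)
  λ_16+ρ ↦ (3, 7)
  λ_17+ρ ↦ (13, 3)
  λ_18+ρ ↦ (13, 3)
  λ_19+ρ ↦ (1, 8)
  λ_20+ρ ↦ (3, 7)
  λ_21+ρ ↦ (6, 2)

5 distinct reps among the 21 weights ⇒ 5 W_19-linkage classes:

[[1, 6, 7, 12, 19], [2, 8, 11, 14], [3, 4, 9, 16, 20], [5, 10, 13, 17, 18], [15, 21]]


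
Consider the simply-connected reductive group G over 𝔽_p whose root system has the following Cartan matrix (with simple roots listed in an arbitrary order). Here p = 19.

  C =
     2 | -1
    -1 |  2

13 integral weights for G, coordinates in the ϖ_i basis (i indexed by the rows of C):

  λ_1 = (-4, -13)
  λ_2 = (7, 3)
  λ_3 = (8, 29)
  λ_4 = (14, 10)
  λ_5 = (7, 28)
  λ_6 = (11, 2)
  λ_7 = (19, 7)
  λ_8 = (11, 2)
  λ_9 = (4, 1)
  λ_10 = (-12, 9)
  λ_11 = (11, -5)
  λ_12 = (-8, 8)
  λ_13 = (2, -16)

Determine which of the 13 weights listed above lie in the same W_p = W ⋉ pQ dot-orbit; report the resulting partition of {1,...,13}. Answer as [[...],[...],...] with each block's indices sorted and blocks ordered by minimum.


Cartan matrix: type A_2 (|W|=6); un-permuting the 2 rows.

Folding the 13 weights λ_j+ρ into Ā_19 (reps in the given 2-coord order):

  [1] (12, 3)
  [2] (8, 4)
  [3] (10, 1)
  [4] (8, 4)
  [5] (10, 1)
  [6] (12, 3)
  [7] (10, 1)
  [8] (12, 3)
  [9] (5, 2)
  [10] (10, 1)
  [11] (8, 4)
  [12] (7, 2)
  [13] (12, 3)

The 13 indices split into 5 linkage classes (same alcove rep ⇔ same W_19-dot-orbit):

[[1, 6, 8, 13], [2, 4, 11], [3, 5, 7, 10], [9], [12]]


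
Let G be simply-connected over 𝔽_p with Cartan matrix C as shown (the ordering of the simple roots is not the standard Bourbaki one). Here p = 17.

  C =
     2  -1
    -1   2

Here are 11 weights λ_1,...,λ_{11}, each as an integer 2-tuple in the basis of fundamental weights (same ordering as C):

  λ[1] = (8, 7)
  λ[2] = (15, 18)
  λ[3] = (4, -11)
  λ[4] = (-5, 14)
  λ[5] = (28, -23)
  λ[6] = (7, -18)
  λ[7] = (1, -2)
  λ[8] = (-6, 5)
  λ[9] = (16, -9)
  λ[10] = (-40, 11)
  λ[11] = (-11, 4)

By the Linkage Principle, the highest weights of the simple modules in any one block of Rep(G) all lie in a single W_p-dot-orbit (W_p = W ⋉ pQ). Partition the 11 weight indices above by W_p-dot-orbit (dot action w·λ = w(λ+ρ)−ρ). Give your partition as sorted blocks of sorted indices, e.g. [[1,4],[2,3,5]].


Root system A_2: the 2×2 matrix C matches after relabeling.

Folding the 11 weights λ_j+ρ into Ā_17 (reps in the given 2-coord order):

  λ_1 → (9, 8)
  λ_2 → (1, 1)
  λ_3 → (5, 5)
  λ_4 → (4, 11)
  λ_5 → (5, 5)
  λ_6 → (9, 8)
  λ_7 → (1, 1)
  λ_8 → (5, 1)
  λ_9 → (9, 8)
  λ_10 → (5, 5)
  λ_11 → (5, 5)

The 11 indices split into 5 linkage classes (same alcove rep ⇔ same W_17-dot-orbit):

[[1, 6, 9], [2, 7], [3, 5, 10, 11], [4], [8]]


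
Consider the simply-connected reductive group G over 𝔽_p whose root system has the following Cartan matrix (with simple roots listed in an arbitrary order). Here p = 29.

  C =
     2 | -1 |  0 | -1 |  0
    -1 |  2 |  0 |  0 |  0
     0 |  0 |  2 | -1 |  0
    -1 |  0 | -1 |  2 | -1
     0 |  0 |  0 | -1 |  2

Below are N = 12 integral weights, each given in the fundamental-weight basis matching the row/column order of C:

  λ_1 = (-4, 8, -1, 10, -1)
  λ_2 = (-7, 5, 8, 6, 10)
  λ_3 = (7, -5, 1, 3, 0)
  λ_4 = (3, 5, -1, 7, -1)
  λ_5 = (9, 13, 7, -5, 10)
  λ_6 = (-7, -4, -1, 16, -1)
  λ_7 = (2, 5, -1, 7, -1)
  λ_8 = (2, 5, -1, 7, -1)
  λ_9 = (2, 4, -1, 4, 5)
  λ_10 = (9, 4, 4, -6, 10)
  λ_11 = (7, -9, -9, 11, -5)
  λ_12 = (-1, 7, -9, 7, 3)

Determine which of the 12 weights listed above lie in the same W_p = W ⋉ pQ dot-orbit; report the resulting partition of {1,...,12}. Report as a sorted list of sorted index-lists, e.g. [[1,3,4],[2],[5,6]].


Type D_5, rank 5, |W|=1920; reorder rows/cols to standard.

Each λ_j+ρ reduced to Ā_29; 5-tuples below use C's row order:

  λ_1 → (3, 6, 0, 8, 0);  λ_2 → (1, 0, 9, 1, 11);  λ_3 → (4, 4, 2, 4, 1);  λ_4 → (3, 6, 0, 8, 0);  λ_5 → (4, 4, 2, 4, 1);  λ_6 → (3, 6, 0, 8, 0);  λ_7 → (3, 6, 0, 8, 0);  λ_8 → (3, 6, 0, 8, 0);  λ_9 → (3, 5, 0, 5, 6);  λ_10 → (3, 5, 0, 5, 6);  λ_11 → (0, 8, 8, 0, 4);  λ_12 → (0, 8, 8, 0, 4)

Linkage partition of the 12 weights (5 classes, p=29):

[[1, 4, 6, 7, 8], [2], [3, 5], [9, 10], [11, 12]]


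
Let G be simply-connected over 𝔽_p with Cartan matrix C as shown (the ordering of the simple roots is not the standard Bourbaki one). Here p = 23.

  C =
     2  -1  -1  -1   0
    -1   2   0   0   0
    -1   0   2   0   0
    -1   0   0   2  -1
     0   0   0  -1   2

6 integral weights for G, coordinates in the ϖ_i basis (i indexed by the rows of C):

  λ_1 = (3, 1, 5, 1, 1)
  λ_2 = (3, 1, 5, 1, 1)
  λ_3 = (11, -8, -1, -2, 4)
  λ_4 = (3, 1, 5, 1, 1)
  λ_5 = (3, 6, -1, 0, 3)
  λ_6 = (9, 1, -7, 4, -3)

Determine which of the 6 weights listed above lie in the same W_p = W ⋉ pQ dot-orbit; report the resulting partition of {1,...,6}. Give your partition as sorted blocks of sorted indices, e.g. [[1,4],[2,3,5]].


Dynkin diagram of C (from the 8 off-diagonal −1 entries): D_5.

Folding the 6 weights λ_j+ρ into Ā_23 (reps in the given 5-coord order):

  [1] (4, 2, 6, 2, 2);  [2] (4, 2, 6, 2, 2);  [3] (4, 7, 0, 1, 4);  [4] (4, 2, 6, 2, 2);  [5] (4, 7, 0, 1, 4);  [6] (4, 2, 6, 2, 2)

The 6 indices split into 2 linkage classes (same alcove rep ⇔ same W_23-dot-orbit):

[[1, 2, 4, 6], [3, 5]]


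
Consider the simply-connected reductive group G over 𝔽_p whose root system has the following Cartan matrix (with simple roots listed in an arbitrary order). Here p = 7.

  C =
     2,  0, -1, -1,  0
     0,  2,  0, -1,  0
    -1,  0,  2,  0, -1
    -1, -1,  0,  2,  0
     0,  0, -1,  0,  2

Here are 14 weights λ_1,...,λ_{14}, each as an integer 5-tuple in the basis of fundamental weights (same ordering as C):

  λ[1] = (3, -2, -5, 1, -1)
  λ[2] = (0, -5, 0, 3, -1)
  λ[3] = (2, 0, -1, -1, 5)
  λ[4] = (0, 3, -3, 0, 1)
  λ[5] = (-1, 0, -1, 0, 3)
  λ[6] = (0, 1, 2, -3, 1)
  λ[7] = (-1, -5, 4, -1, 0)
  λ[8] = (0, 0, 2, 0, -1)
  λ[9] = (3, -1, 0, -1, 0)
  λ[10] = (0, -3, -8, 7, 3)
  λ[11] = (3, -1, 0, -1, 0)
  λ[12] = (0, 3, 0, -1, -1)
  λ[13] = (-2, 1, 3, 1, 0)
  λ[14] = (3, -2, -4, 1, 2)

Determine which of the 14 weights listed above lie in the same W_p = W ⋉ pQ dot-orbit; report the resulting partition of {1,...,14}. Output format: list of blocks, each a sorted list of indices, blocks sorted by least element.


C ↔ A_5 under row/col permutation; |W(A_5)| = 720.

Folding the 14 weights λ_j+ρ into Ā_7 (reps in the given 5-coord order):

  λ_1 → (0, 1, 0, 1, 4) · λ_2 → (1, 4, 1, 0, 0) · λ_3 → (1, 0, 0, 2, 3) · λ_4 → (1, 4, 1, 0, 0) · λ_5 → (0, 1, 0, 1, 4) · λ_6 → (1, 0, 2, 1, 2) · λ_7 → (4, 0, 1, 0, 1) · λ_8 → (1, 1, 3, 1, 0) · λ_9 → (4, 0, 1, 0, 1) · λ_10 → (4, 0, 1, 0, 1) · λ_11 → (4, 0, 1, 0, 1) · λ_12 → (1, 4, 1, 0, 0) · λ_13 → (1, 1, 3, 1, 0) · λ_14 → (1, 1, 3, 1, 0)

6 distinct reps among the 14 weights ⇒ 6 W_7-linkage classes:

[[1, 5], [2, 4, 12], [3], [6], [7, 9, 10, 11], [8, 13, 14]]


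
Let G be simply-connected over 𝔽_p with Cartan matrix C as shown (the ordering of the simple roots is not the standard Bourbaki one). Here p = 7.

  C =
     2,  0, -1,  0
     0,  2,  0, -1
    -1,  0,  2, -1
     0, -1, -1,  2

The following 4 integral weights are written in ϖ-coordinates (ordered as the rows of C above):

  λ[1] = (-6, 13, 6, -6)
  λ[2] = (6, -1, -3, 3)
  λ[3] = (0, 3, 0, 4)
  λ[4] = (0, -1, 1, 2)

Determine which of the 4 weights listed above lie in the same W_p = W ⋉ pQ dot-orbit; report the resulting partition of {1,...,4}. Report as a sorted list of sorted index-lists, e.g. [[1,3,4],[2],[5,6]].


C ↔ A_4 under row/col permutation; |W(A_4)| = 120.

Ā_7 reps of the 4 weights (A_4, coords as presented):

  1: (3, 2, 2, 0);  2: (3, 2, 2, 0);  3: (1, 0, 2, 3);  4: (1, 0, 2, 3)

Linkage partition of the 4 weights (2 classes, p=7):

[[1, 2], [3, 4]]


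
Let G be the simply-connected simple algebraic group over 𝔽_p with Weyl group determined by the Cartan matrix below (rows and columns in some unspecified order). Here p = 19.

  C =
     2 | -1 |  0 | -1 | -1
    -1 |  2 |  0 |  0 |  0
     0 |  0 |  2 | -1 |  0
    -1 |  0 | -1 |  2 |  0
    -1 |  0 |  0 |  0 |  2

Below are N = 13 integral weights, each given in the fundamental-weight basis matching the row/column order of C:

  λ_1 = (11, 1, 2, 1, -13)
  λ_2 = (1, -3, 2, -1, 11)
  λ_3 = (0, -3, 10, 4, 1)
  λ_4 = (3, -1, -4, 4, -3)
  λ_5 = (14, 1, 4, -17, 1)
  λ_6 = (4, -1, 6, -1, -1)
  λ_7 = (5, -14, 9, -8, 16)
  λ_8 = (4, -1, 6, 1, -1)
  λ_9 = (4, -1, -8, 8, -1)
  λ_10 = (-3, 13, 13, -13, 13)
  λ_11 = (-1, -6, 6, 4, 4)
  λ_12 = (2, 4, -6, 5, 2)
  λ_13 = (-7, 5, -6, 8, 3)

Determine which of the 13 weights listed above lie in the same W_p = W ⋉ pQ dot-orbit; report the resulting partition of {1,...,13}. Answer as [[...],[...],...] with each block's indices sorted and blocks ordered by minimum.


Cartan matrix: type D_5 (|W|=1920); un-permuting the 5 rows.

λ_j+ρ reflected into Ā_19 (⟨·,θ^∨⟩≤19); 5-tuples as given:

  1: (0, 2, 3, 0, 12) · 2: (0, 2, 3, 0, 12) · 3: (1, 1, 11, 0, 1) · 4: (2, 0, 3, 2, 2) · 5: (1, 1, 11, 0, 1) · 6: (5, 0, 7, 0, 0) · 7: (2, 1, 0, 4, 3) · 8: (5, 0, 7, 0, 0) · 9: (5, 0, 7, 0, 0) · 10: (5, 0, 7, 0, 0) · 11: (5, 0, 7, 0, 0) · 12: (2, 5, 4, 1, 3) · 13: (2, 0, 3, 2, 2)

6 distinct reps among the 13 weights ⇒ 6 W_19-linkage classes:

[[1, 2], [3, 5], [4, 13], [6, 8, 9, 10, 11], [7], [12]]


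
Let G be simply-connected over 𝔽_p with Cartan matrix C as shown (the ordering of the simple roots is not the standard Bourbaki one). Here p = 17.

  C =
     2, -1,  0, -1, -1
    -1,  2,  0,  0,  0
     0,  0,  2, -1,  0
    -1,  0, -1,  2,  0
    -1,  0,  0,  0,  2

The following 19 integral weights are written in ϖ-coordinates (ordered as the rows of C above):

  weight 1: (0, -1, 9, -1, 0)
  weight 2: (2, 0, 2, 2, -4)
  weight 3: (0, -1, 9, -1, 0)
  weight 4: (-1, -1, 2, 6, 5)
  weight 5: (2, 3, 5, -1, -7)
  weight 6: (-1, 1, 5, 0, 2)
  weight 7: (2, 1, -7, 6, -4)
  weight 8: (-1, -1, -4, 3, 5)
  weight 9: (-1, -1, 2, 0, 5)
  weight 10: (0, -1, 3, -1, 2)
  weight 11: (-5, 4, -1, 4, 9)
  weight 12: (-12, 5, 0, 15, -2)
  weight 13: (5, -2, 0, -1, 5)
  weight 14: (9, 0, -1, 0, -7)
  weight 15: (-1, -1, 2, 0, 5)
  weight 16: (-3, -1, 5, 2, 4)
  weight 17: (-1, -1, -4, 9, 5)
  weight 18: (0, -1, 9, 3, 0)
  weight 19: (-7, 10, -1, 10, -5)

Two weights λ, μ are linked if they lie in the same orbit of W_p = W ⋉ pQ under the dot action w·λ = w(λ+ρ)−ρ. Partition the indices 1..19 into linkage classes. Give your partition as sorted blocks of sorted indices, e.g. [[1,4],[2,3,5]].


Dynkin diagram of C (from the 8 off-diagonal −1 entries): D_5.

W_17-reps of the 19 weights in Ā_17 (same 5-coord order as C):

    1: (1, 0, 10, 0, 1)
    2: (0, 1, 3, 3, 3)
    3: (1, 0, 10, 0, 1)
    4: (0, 0, 3, 1, 6)
    5: (0, 1, 3, 3, 3)
    6: (0, 2, 6, 1, 3)
    7: (0, 2, 6, 1, 3)
    8: (0, 0, 3, 1, 6)
    9: (0, 0, 3, 1, 6)
    10: (1, 0, 4, 0, 3)
    11: (4, 1, 0, 1, 6)
    12: (4, 1, 0, 1, 6)
    13: (4, 1, 0, 1, 6)
    14: (4, 1, 0, 1, 6)
    15: (0, 0, 3, 1, 6)
    16: (0, 2, 6, 1, 3)
    17: (0, 0, 3, 1, 6)
    18: (1, 0, 10, 0, 1)
    19: (4, 1, 0, 1, 6)

Grouping the 19 weights by Ā_17-representative: 6 linkage classes.

[[1, 3, 18], [2, 5], [4, 8, 9, 15, 17], [6, 7, 16], [10], [11, 12, 13, 14, 19]]


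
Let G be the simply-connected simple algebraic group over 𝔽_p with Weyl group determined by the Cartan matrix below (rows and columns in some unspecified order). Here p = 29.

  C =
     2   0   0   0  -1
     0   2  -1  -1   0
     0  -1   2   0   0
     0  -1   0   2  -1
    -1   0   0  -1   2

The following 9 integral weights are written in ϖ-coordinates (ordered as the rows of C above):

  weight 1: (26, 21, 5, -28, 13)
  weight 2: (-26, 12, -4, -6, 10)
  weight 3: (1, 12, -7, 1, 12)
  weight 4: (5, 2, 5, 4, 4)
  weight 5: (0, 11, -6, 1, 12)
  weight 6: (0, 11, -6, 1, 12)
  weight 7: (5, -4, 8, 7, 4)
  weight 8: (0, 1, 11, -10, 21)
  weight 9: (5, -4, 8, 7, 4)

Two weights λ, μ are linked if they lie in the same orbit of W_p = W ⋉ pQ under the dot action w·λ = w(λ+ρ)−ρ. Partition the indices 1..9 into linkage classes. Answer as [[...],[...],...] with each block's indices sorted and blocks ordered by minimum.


Type A_5, rank 5, |W|=720; reorder rows/cols to standard.

Alcove-folded reps (p=29, 9 weights, presented ϖ-order):

  λ_1 → (1, 7, 5, 2, 13)
  λ_2 → (6, 3, 6, 5, 5)
  λ_3 → (1, 7, 5, 2, 13)
  λ_4 → (6, 3, 6, 5, 5)
  λ_5 → (1, 7, 5, 2, 13)
  λ_6 → (1, 7, 5, 2, 13)
  λ_7 → (6, 3, 6, 5, 5)
  λ_8 → (1, 7, 5, 2, 13)
  λ_9 → (6, 3, 6, 5, 5)

Partition of {1..9} into 2 W_29-dot-orbits:

[[1, 3, 5, 6, 8], [2, 4, 7, 9]]


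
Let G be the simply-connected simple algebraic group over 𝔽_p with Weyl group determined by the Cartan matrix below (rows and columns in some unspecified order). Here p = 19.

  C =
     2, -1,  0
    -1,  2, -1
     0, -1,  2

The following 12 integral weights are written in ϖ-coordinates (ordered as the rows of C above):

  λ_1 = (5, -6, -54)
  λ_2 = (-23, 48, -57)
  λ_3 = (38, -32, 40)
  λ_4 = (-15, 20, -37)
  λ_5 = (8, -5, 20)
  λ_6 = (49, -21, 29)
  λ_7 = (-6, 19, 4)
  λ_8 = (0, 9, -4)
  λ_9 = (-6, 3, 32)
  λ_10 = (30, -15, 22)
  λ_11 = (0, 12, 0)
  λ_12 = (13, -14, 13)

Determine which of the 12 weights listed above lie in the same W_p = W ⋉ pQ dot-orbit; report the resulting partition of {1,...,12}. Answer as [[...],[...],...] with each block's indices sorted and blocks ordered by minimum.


Dynkin diagram of C (from the 4 off-diagonal −1 entries): A_3.

λ_j+ρ reflected into Ā_19 (⟨·,θ^∨⟩≤19); 3-tuples as given:

  [1] (4, 1, 13)
  [2] (1, 7, 3)
  [3] (1, 7, 3)
  [4] (2, 2, 10)
  [5] (2, 2, 10)
  [6] (1, 7, 3)
  [7] (1, 13, 1)
  [8] (1, 7, 3)
  [9] (1, 13, 1)
  [10] (2, 2, 10)
  [11] (1, 13, 1)
  [12] (1, 13, 1)

The 12 indices split into 4 linkage classes (same alcove rep ⇔ same W_19-dot-orbit):

[[1], [2, 3, 6, 8], [4, 5, 10], [7, 9, 11, 12]]


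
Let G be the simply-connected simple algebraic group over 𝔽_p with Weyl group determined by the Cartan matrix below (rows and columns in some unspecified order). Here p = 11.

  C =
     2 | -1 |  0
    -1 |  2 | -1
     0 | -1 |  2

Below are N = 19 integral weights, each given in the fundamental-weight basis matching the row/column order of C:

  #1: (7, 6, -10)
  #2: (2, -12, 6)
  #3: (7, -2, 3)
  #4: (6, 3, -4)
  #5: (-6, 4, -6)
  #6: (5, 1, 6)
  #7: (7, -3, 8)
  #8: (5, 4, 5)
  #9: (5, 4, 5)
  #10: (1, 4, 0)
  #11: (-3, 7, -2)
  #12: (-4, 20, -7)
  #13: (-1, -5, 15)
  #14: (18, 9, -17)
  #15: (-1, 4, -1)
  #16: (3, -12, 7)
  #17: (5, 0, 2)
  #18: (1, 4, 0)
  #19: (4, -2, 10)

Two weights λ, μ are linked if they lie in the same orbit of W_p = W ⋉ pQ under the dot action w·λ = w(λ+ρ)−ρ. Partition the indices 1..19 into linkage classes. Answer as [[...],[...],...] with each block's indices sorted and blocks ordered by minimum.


A_3 Cartan matrix, 3 simple roots permuted; ρ=(1,1,1).

λ_j+ρ reflected into Ā_11 (⟨·,θ^∨⟩≤11); 3-tuples as given:

  1: (2, 2, 3) · 2: (7, 1, 3) · 3: (7, 1, 3) · 4: (7, 1, 3) · 5: (0, 5, 0) · 6: (2, 2, 3) · 7: (2, 2, 3) · 8: (0, 5, 0) · 9: (0, 5, 0) · 10: (2, 5, 1) · 11: (2, 5, 1) · 12: (6, 1, 3) · 13: (0, 1, 6) · 14: (2, 5, 1) · 15: (0, 5, 0) · 16: (7, 1, 3) · 17: (6, 1, 3) · 18: (2, 5, 1) · 19: (0, 1, 6)

The 19 indices split into 6 linkage classes (same alcove rep ⇔ same W_11-dot-orbit):

[[1, 6, 7], [2, 3, 4, 16], [5, 8, 9, 15], [10, 11, 14, 18], [12, 17], [13, 19]]


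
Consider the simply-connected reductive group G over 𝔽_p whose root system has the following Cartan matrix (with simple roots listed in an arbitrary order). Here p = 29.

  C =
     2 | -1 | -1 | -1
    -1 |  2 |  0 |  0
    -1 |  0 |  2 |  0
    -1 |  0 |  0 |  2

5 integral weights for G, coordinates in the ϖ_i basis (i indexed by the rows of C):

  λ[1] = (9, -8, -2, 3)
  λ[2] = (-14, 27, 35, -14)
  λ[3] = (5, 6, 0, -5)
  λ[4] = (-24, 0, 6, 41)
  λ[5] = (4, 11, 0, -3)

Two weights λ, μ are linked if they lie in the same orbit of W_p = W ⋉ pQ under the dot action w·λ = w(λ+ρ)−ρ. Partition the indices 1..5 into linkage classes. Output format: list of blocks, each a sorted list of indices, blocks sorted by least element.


D_4 Cartan matrix, 4 simple roots permuted; ρ=(1,1,1,1).

Folding the 5 weights λ_j+ρ into Ā_29 (reps in the given 4-coord order):

    λ_1+ρ ↦ (2, 7, 1, 4)
    λ_2+ρ ↦ (2, 7, 1, 4)
    λ_3+ρ ↦ (2, 7, 1, 4)
    λ_4+ρ ↦ (2, 7, 1, 4)
    λ_5+ρ ↦ (3, 12, 1, 2)

2 distinct reps among the 5 weights ⇒ 2 W_29-linkage classes:

[[1, 2, 3, 4], [5]]


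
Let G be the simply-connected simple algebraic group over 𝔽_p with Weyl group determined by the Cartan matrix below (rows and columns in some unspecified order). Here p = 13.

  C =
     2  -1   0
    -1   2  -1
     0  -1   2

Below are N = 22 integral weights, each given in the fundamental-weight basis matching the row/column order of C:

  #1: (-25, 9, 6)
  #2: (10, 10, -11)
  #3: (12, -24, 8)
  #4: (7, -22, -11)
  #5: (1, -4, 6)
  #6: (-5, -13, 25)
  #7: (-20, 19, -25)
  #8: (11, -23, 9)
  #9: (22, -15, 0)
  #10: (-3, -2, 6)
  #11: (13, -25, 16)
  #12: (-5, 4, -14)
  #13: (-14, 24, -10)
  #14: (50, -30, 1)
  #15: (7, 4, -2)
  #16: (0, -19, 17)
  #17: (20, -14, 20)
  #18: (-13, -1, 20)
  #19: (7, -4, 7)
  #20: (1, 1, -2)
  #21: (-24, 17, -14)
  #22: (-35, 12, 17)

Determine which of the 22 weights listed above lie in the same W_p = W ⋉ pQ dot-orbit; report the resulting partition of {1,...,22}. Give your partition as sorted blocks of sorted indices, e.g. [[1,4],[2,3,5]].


Root system A_3: the 3×3 matrix C matches after relabeling.

Ā_13 reps of the 22 weights (A_3, coords as presented):

  λ_1 → (1, 2, 4);  λ_2 → (2, 1, 1);  λ_3 → (1, 0, 3);  λ_4 → (3, 5, 5);  λ_5 → (1, 2, 4);  λ_6 → (1, 0, 3);  λ_7 → (1, 2, 4);  λ_8 → (1, 0, 3);  λ_9 → (1, 0, 3);  λ_10 → (1, 2, 4);  λ_11 → (1, 2, 4);  λ_12 → (8, 4, 1);  λ_13 → (1, 0, 3);  λ_14 → (2, 1, 1);  λ_15 → (8, 4, 1);  λ_16 → (8, 4, 1);  λ_17 → (5, 3, 5);  λ_18 → (8, 4, 1);  λ_19 → (5, 3, 5);  λ_20 → (2, 1, 1);  λ_21 → (5, 3, 5);  λ_22 → (5, 3, 5)

Linkage partition of the 22 weights (6 classes, p=13):

[[1, 5, 7, 10, 11], [2, 14, 20], [3, 6, 8, 9, 13], [4], [12, 15, 16, 18], [17, 19, 21, 22]]


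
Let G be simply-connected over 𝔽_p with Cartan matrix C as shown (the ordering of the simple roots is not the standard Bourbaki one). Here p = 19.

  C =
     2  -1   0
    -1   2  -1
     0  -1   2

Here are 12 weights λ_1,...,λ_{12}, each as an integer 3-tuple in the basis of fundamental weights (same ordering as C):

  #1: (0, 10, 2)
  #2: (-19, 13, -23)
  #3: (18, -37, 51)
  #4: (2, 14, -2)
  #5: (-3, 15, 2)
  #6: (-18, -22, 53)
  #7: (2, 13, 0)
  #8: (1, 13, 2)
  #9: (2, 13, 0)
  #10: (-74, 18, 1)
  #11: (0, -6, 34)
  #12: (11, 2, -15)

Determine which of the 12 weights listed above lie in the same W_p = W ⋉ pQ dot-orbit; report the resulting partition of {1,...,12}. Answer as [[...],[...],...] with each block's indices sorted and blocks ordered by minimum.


Type A_3, rank 3, |W|=24; reorder rows/cols to standard.

Each λ_j+ρ reduced to Ā_19; 3-tuples below use C's row order:

  λ_1 → (1, 11, 3);  λ_2 → (1, 11, 3);  λ_3 → (2, 14, 3);  λ_4 → (3, 14, 1);  λ_5 → (2, 14, 3);  λ_6 → (2, 14, 3);  λ_7 → (3, 14, 1);  λ_8 → (2, 14, 3);  λ_9 → (3, 14, 1);  λ_10 → (2, 14, 3);  λ_11 → (1, 11, 3);  λ_12 → (1, 11, 3)

Linkage partition of the 12 weights (3 classes, p=19):

[[1, 2, 11, 12], [3, 5, 6, 8, 10], [4, 7, 9]]


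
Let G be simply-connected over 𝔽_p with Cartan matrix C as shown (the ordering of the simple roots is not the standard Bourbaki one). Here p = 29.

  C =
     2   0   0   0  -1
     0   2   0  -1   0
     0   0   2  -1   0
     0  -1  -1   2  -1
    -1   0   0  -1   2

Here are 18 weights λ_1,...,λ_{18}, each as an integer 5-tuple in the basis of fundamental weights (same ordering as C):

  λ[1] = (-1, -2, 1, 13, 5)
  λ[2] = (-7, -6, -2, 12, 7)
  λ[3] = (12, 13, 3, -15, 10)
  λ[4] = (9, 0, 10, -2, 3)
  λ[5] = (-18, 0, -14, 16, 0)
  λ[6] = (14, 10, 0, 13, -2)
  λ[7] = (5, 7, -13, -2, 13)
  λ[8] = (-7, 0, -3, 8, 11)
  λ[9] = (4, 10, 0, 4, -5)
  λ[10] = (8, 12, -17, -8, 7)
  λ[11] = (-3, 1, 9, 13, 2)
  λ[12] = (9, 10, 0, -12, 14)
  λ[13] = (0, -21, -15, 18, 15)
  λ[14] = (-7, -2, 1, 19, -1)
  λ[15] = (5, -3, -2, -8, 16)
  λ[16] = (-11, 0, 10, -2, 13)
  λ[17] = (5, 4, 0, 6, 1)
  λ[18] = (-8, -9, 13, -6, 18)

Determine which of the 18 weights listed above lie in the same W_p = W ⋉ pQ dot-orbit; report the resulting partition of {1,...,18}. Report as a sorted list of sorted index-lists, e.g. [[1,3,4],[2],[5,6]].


D_5 Cartan matrix, 5 simple roots permuted; ρ=(1,1,1,1,1).

W_29-reps of the 18 weights in Ā_29 (same 5-coord order as C):

  1: (6, 1, 2, 7, 0);  2: (6, 5, 1, 7, 1);  3: (10, 0, 10, 1, 3);  4: (10, 0, 10, 1, 3);  5: (1, 11, 1, 1, 4);  6: (10, 0, 10, 1, 3);  7: (6, 5, 1, 7, 1);  8: (6, 1, 2, 7, 0);  9: (1, 11, 1, 1, 4);  10: (6, 1, 2, 7, 0);  11: (12, 2, 10, 0, 2);  12: (10, 0, 10, 1, 3);  13: (6, 5, 1, 7, 1);  14: (6, 1, 2, 7, 0);  15: (6, 1, 2, 7, 0);  16: (10, 0, 10, 1, 3);  17: (6, 5, 1, 7, 1);  18: (6, 5, 1, 7, 1)

Partition of {1..18} into 5 W_29-dot-orbits:

[[1, 8, 10, 14, 15], [2, 7, 13, 17, 18], [3, 4, 6, 12, 16], [5, 9], [11]]


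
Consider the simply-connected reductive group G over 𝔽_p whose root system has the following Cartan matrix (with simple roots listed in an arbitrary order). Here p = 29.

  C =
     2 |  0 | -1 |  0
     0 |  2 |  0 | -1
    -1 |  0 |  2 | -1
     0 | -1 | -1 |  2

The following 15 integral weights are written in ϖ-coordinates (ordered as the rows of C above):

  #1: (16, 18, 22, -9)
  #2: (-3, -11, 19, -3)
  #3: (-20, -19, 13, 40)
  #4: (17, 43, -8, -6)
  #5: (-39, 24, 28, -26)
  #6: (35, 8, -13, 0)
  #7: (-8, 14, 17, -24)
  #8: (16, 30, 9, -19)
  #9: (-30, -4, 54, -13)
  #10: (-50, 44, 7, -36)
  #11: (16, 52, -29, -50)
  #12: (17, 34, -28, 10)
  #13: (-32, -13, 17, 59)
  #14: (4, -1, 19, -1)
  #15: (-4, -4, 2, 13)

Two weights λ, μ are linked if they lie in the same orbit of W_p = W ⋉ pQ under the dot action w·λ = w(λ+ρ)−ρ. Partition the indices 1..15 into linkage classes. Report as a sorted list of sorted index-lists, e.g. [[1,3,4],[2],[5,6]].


C ↔ A_4 under row/col permutation; |W(A_4)| = 120.

Each λ_j+ρ reduced to Ā_29; 4-tuples below use C's row order:

  [1] (5, 8, 7, 3)
  [2] (2, 2, 6, 10)
  [3] (5, 8, 7, 3)
  [4] (5, 8, 7, 3)
  [5] (5, 0, 20, 0)
  [6] (17, 5, 1, 4)
  [7] (5, 8, 7, 3)
  [8] (2, 2, 6, 10)
  [9] (3, 3, 0, 11)
  [10] (2, 2, 6, 10)
  [11] (17, 5, 1, 4)
  [12] (2, 2, 6, 10)
  [13] (2, 2, 6, 10)
  [14] (5, 0, 20, 0)
  [15] (3, 3, 0, 11)

The 15 indices split into 5 linkage classes (same alcove rep ⇔ same W_29-dot-orbit):

[[1, 3, 4, 7], [2, 8, 10, 12, 13], [5, 14], [6, 11], [9, 15]]


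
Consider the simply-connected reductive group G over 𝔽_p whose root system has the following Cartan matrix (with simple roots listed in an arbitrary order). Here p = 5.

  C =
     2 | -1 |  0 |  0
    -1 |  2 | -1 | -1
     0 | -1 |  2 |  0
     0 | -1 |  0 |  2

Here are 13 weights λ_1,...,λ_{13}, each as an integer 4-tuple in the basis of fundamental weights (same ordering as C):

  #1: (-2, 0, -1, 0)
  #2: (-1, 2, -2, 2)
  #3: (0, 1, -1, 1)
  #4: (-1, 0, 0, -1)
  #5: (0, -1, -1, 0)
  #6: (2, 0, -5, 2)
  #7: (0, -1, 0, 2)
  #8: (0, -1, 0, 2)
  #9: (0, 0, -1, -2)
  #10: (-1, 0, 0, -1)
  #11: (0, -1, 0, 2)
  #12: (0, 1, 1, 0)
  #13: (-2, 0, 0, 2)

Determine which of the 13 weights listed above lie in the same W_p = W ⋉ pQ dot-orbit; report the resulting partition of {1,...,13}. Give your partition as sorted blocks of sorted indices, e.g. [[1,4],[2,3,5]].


C ↔ D_4 under row/col permutation; |W(D_4)| = 192.

Each λ_j+ρ reduced to Ā_5; 4-tuples below use C's row order:

  λ_1 → (1, 0, 0, 1)
  λ_2 → (1, 0, 0, 2)
  λ_3 → (1, 0, 0, 2)
  λ_4 → (0, 1, 1, 0)
  λ_5 → (1, 0, 0, 1)
  λ_6 → (0, 1, 1, 0)
  λ_7 → (1, 0, 1, 3)
  λ_8 → (1, 0, 1, 3)
  λ_9 → (1, 0, 0, 1)
  λ_10 → (0, 1, 1, 0)
  λ_11 → (1, 0, 1, 3)
  λ_12 → (0, 1, 1, 0)
  λ_13 → (1, 0, 1, 3)

Linkage partition of the 13 weights (4 classes, p=5):

[[1, 5, 9], [2, 3], [4, 6, 10, 12], [7, 8, 11, 13]]


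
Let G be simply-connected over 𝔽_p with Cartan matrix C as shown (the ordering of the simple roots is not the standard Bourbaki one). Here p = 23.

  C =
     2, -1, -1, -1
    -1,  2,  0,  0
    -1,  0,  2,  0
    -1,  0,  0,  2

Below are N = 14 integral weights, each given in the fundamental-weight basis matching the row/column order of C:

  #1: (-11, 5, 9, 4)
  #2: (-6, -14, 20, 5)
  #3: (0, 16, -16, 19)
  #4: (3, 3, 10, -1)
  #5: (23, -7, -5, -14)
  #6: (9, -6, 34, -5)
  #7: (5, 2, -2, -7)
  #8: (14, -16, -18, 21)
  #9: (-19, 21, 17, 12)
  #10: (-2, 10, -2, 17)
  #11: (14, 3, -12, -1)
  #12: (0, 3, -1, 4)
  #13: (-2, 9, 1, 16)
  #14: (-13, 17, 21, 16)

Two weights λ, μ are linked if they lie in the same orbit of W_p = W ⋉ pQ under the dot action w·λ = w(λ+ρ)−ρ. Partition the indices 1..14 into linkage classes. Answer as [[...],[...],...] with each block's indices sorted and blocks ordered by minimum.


Cartan matrix: type D_4 (|W|=192); un-permuting the 4 rows.

Alcove-folded reps (p=23, 14 weights, presented ϖ-order):

  [1] (1, 4, 0, 5);  [2] (1, 5, 3, 12);  [3] (1, 2, 0, 5);  [4] (4, 4, 11, 0);  [5] (1, 5, 3, 12);  [6] (1, 4, 0, 5);  [7] (1, 2, 0, 5);  [8] (1, 2, 0, 5);  [9] (1, 4, 0, 5);  [10] (1, 5, 3, 12);  [11] (4, 4, 11, 0);  [12] (1, 4, 0, 5);  [13] (1, 5, 3, 12);  [14] (1, 4, 0, 5)

The 14 indices split into 4 linkage classes (same alcove rep ⇔ same W_23-dot-orbit):

[[1, 6, 9, 12, 14], [2, 5, 10, 13], [3, 7, 8], [4, 11]]


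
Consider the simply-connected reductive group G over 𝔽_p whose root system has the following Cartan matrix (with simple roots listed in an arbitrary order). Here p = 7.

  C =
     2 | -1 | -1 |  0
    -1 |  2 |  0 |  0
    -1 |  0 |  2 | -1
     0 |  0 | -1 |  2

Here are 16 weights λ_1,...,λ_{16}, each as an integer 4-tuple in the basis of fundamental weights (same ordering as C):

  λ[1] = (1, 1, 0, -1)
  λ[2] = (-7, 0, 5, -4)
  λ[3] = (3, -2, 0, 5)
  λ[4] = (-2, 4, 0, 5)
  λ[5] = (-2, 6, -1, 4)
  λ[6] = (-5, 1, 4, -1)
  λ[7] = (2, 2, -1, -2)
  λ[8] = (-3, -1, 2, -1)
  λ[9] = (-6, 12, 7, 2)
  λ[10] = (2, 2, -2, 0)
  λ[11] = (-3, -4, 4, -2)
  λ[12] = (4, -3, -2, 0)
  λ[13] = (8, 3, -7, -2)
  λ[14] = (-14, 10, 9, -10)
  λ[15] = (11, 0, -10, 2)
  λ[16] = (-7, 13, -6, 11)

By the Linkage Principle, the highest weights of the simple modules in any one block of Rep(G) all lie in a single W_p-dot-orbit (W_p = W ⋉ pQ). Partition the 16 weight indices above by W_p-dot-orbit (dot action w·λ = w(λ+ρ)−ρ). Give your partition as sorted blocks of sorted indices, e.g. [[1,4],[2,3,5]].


A_4 Cartan matrix, 4 simple roots permuted; ρ=(1,1,1,1).

Alcove-folded reps (p=7, 16 weights, presented ϖ-order):

  [1] (2, 2, 1, 0);  [2] (2, 3, 1, 0);  [3] (0, 3, 1, 2);  [4] (1, 0, 0, 2);  [5] (0, 2, 1, 0);  [6] (2, 2, 1, 0);  [7] (2, 3, 1, 0);  [8] (0, 2, 1, 0);  [9] (3, 1, 1, 1);  [10] (2, 3, 1, 0);  [11] (2, 2, 1, 0);  [12] (2, 2, 1, 0);  [13] (0, 2, 1, 0);  [14] (3, 1, 1, 1);  [15] (2, 3, 1, 0);  [16] (1, 0, 0, 2)

These 16 weights hit 6 W_7-dot-orbits; sizes (4, 4, 1, 2, 3, 2):

[[1, 6, 11, 12], [2, 7, 10, 15], [3], [4, 16], [5, 8, 13], [9, 14]]


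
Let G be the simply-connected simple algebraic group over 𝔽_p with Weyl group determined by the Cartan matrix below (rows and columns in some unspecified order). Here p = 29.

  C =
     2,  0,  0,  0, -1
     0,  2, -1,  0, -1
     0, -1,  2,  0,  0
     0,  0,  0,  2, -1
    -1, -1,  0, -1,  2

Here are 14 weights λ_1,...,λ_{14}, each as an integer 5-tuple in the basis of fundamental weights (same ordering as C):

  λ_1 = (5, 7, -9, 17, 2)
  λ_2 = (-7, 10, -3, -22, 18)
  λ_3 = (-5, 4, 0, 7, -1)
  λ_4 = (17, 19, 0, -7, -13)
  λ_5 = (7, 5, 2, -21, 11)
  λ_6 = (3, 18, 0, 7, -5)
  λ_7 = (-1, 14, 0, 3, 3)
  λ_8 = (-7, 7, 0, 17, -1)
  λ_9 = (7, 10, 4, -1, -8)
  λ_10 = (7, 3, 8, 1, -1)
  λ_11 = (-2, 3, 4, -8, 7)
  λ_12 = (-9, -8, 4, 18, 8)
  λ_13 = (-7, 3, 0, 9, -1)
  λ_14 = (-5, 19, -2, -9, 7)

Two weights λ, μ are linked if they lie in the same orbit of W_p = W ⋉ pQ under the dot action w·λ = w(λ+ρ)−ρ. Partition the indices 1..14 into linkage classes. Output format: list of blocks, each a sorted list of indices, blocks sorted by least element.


D_5 Cartan matrix, 5 simple roots permuted; ρ=(1,1,1,1,1).

Alcove-folded reps (p=29, 14 weights, presented ϖ-order):

    [1] (0, 2, 1, 12, 6)
    [2] (2, 1, 1, 13, 5)
    [3] (0, 1, 1, 4, 4)
    [4] (0, 2, 1, 12, 6)
    [5] (0, 2, 1, 12, 6)
    [6] (0, 1, 1, 4, 4)
    [7] (0, 1, 1, 4, 4)
    [8] (0, 2, 1, 12, 6)
    [9] (1, 4, 5, 7, 0)
    [10] (8, 4, 9, 2, 0)
    [11] (1, 4, 5, 7, 0)
    [12] (2, 1, 1, 13, 5)
    [13] (0, 1, 1, 4, 4)
    [14] (0, 1, 1, 4, 4)

The 14 indices split into 5 linkage classes (same alcove rep ⇔ same W_29-dot-orbit):

[[1, 4, 5, 8], [2, 12], [3, 6, 7, 13, 14], [9, 11], [10]]


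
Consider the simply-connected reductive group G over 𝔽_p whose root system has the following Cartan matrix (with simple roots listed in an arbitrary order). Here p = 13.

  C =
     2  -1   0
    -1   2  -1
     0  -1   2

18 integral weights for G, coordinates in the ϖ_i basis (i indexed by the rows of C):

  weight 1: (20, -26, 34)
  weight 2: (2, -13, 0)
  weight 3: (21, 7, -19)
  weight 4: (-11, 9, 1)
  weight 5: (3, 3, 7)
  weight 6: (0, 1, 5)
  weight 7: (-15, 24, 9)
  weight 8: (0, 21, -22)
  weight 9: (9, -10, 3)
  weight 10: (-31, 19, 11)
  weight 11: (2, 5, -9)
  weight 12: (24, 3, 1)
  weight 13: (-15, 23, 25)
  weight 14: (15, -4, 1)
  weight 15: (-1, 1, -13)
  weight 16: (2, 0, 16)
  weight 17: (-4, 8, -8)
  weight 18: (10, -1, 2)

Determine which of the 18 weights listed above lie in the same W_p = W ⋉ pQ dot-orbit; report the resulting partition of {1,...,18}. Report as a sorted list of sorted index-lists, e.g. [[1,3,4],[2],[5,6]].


Cartan matrix: type A_3 (|W|=24); un-permuting the 3 rows.

Alcove-folded reps (p=13, 18 weights, presented ϖ-order):

  [1] (1, 4, 5) · [2] (1, 8, 3) · [3] (1, 4, 5) · [4] (10, 0, 2) · [5] (1, 4, 5) · [6] (1, 2, 6) · [7] (1, 8, 3) · [8] (1, 8, 3) · [9] (1, 4, 5) · [10] (2, 1, 6) · [11] (1, 2, 6) · [12] (2, 7, 1) · [13] (10, 0, 2) · [14] (10, 0, 2) · [15] (10, 0, 2) · [16] (1, 4, 5) · [17] (2, 1, 6) · [18] (10, 0, 2)

6 distinct reps among the 18 weights ⇒ 6 W_13-linkage classes:

[[1, 3, 5, 9, 16], [2, 7, 8], [4, 13, 14, 15, 18], [6, 11], [10, 17], [12]]


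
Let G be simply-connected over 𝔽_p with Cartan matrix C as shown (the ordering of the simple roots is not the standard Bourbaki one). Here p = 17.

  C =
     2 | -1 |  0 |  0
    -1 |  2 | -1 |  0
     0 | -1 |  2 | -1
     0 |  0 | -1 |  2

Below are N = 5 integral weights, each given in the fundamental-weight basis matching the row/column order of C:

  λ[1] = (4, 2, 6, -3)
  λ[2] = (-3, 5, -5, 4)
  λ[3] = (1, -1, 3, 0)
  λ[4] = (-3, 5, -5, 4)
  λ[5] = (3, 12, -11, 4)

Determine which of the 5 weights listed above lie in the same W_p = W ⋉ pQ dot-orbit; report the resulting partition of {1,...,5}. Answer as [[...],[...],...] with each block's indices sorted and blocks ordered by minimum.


Cartan matrix: type A_4 (|W|=120); un-permuting the 4 rows.

Ā_17 reps of the 5 weights (A_4, coords as presented):

  1: (5, 3, 5, 2) · 2: (2, 0, 4, 1) · 3: (2, 0, 4, 1) · 4: (2, 0, 4, 1) · 5: (4, 3, 5, 5)

Partition of {1..5} into 3 W_17-dot-orbits:

[[1], [2, 3, 4], [5]]


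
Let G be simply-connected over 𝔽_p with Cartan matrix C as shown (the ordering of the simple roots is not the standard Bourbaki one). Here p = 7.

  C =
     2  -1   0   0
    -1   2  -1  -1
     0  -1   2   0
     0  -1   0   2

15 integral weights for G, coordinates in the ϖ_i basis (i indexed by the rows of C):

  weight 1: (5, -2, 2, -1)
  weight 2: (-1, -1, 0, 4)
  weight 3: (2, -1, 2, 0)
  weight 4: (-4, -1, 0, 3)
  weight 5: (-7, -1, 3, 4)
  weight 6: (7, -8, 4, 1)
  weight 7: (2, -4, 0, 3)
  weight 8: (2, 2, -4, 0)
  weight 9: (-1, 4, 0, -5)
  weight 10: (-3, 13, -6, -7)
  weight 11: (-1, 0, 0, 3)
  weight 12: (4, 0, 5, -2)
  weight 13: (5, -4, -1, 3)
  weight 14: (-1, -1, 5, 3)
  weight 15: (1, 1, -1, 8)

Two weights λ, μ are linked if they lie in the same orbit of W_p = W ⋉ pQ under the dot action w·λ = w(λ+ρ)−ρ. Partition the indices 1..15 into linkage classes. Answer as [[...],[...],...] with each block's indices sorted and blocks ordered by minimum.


D_4 Cartan matrix, 4 simple roots permuted; ρ=(1,1,1,1).

W_7-reps of the 15 weights in Ā_7 (same 4-coord order as C):

  λ_1+ρ ↦ (4, 1, 1, 0) · λ_2+ρ ↦ (0, 0, 1, 5) · λ_3+ρ ↦ (3, 0, 3, 1) · λ_4+ρ ↦ (0, 1, 2, 1) · λ_5+ρ ↦ (0, 1, 2, 1) · λ_6+ρ ↦ (0, 1, 1, 4) · λ_7+ρ ↦ (0, 1, 2, 1) · λ_8+ρ ↦ (3, 0, 3, 1) · λ_9+ρ ↦ (0, 1, 1, 4) · λ_10+ρ ↦ (4, 1, 1, 0) · λ_11+ρ ↦ (0, 1, 1, 4) · λ_12+ρ ↦ (0, 1, 1, 4) · λ_13+ρ ↦ (3, 0, 3, 1) · λ_14+ρ ↦ (3, 0, 3, 1) · λ_15+ρ ↦ (0, 1, 2, 1)

These 15 weights hit 5 W_7-dot-orbits; sizes (2, 1, 4, 4, 4):

[[1, 10], [2], [3, 8, 13, 14], [4, 5, 7, 15], [6, 9, 11, 12]]


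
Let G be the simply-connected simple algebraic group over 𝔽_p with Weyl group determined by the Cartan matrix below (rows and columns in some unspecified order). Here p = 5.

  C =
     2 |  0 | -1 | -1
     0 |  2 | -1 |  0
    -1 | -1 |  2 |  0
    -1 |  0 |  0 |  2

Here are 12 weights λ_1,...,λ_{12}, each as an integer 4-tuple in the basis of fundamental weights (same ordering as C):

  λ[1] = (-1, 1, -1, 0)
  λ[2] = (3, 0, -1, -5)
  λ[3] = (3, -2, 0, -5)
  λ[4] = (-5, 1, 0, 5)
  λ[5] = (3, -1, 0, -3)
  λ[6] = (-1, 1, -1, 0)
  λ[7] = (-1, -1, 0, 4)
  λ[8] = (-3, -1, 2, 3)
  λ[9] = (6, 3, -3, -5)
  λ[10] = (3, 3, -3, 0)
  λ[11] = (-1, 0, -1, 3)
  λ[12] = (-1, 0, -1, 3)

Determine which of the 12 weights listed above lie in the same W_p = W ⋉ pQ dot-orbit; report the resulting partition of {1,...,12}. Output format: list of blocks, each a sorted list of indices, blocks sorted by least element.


Cartan matrix: type A_4 (|W|=120); un-permuting the 4 rows.

W_5-reps of the 12 weights in Ā_5 (same 4-coord order as C):

    λ_1+ρ ↦ (0, 2, 0, 1)
    λ_2+ρ ↦ (0, 1, 0, 4)
    λ_3+ρ ↦ (0, 1, 0, 4)
    λ_4+ρ ↦ (1, 0, 2, 1)
    λ_5+ρ ↦ (2, 0, 1, 2)
    λ_6+ρ ↦ (0, 2, 0, 1)
    λ_7+ρ ↦ (0, 1, 0, 4)
    λ_8+ρ ↦ (2, 0, 1, 2)
    λ_9+ρ ↦ (1, 2, 0, 0)
    λ_10+ρ ↦ (1, 0, 2, 1)
    λ_11+ρ ↦ (0, 1, 0, 4)
    λ_12+ρ ↦ (0, 1, 0, 4)

Linkage partition of the 12 weights (5 classes, p=5):

[[1, 6], [2, 3, 7, 11, 12], [4, 10], [5, 8], [9]]


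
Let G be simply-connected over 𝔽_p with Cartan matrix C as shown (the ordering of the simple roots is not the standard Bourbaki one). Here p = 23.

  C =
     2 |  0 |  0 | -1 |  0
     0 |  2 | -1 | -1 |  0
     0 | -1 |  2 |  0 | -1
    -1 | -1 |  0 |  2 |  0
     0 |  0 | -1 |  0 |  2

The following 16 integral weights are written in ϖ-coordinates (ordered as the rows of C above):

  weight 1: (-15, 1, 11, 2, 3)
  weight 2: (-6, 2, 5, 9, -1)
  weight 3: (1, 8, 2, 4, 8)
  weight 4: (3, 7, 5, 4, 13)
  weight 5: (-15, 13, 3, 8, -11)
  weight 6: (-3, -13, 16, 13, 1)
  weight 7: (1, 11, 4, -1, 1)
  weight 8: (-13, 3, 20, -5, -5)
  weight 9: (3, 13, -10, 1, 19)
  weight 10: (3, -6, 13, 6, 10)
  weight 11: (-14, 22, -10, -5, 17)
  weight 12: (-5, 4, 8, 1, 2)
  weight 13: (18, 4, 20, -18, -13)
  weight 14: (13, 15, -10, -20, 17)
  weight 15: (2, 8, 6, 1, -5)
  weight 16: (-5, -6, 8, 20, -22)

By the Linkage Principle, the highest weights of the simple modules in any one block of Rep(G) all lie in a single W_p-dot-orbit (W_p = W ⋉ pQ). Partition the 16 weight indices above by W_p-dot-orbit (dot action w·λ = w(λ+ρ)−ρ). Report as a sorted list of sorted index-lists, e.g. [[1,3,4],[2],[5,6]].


A_5 Cartan matrix, 5 simple roots permuted; ρ=(1,1,1,1,1).

Ā_23 reps of the 16 weights (A_5, coords as presented):

    [1] (3, 9, 3, 2, 4)
    [2] (5, 3, 6, 5, 0)
    [3] (3, 9, 3, 2, 4)
    [4] (5, 3, 6, 5, 0)
    [5] (5, 3, 6, 5, 0)
    [6] (2, 12, 5, 0, 2)
    [7] (2, 12, 5, 0, 2)
    [8] (2, 12, 5, 0, 2)
    [9] (2, 3, 9, 2, 3)
    [10] (2, 3, 9, 2, 3)
    [11] (5, 3, 6, 5, 0)
    [12] (2, 3, 9, 2, 3)
    [13] (3, 9, 3, 2, 4)
    [14] (3, 9, 3, 2, 4)
    [15] (3, 9, 3, 2, 4)
    [16] (2, 12, 5, 0, 2)

Partition of {1..16} into 4 W_23-dot-orbits:

[[1, 3, 13, 14, 15], [2, 4, 5, 11], [6, 7, 8, 16], [9, 10, 12]]
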